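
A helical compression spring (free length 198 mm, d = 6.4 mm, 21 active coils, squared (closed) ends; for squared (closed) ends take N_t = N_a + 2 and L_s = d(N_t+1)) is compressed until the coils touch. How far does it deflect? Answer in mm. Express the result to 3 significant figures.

N_t = 23; L_s = 6.4·24 = 153.6 mm
δ_solid = L₀ − L_s = 198 − 153.6 = 44.4 mm

44.4 mm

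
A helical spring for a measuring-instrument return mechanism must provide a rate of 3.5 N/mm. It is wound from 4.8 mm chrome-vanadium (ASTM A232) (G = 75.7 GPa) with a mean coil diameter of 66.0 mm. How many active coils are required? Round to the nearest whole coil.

N_a = Gd⁴/(8D³k) = (75.7×10³ × 4.8⁴)/(8 × 66.0³ × 3.5)
    = 4.01847e+07 / 8.04989e+06 = 4.992 → 5 coils

5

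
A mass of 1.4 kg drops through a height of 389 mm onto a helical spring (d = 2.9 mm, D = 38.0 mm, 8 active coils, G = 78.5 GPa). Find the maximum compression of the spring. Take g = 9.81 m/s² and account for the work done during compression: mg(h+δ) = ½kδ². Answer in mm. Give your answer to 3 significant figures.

91.4 mm

k = Gd⁴/(8D³N_a) = (78.5×10³)(2.9⁴)/(8·38.0³·8) = 1.581 N/mm
W = mg = 1.4 × 9.81 = 13.734 N
½kδ² − Wδ − Wh = 0 → δ = (W + √(W² + 2kWh))/k
δ = (13.734 + √(188.62 + 16893))/1.581 = (13.734 + 130.7)/1.581 = 91.354 mm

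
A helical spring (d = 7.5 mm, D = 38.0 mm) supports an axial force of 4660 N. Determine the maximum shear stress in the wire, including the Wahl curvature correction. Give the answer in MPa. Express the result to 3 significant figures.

Spring index C = D/d = 38.0/7.5 = 5.0667
K_W = (4C−1)/(4C−4) + 0.615/C = 19.267/16.267 + 0.1214 = 1.3058
τ₀ = 8FD/(πd³) = 8·4660·38.0/(π·7.5³) = 1.41664e+06/1325.4 = 1068.9 MPa
τ_max = K·τ₀ = 1.3058 × 1068.9 = 1395.7 MPa

1400 MPa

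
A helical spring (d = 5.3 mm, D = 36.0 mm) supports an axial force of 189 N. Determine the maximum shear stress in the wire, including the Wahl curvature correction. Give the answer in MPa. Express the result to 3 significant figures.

Spring index C = D/d = 36.0/5.3 = 6.7925
K_W = (4C−1)/(4C−4) + 0.615/C = 26.170/23.170 + 0.0905 = 1.2200
τ₀ = 8FD/(πd³) = 8·189·36.0/(π·5.3³) = 54432/467.71 = 116.38 MPa
τ_max = K·τ₀ = 1.2200 × 116.38 = 141.99 MPa

142 MPa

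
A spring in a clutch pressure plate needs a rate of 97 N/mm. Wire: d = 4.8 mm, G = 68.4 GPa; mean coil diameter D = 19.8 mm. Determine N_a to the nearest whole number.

N_a = Gd⁴/(8D³k) = (68.4×10³ × 4.8⁴)/(8 × 19.8³ × 97)
    = 3.63096e+07 / 6.02362e+06 = 6.028 → 6 coils

6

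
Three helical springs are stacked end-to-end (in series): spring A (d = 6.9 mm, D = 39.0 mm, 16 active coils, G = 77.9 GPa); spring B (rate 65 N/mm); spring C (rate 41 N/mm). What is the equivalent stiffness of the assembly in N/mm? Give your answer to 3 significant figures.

k_A = Gd⁴/(8D³N_a) = (77.9×10³)(6.9⁴)/(8·39.0³·16) = 23.256 N/mm
Series: 1/k_eq = 1/23.256 + 1/65 + 1/41 = 0.082775; k_eq = 12.081 N/mm

12.1 N/mm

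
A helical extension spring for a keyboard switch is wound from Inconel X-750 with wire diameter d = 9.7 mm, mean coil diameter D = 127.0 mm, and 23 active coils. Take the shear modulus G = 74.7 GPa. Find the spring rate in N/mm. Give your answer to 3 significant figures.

1.75 N/mm

k = Gd⁴/(8D³N_a) = (74.7×10³ × 9.7⁴) / (8 × 127.0³ × 23)
  = 6.61314e+08 / 3.76902e+08 = 1.7546 N/mm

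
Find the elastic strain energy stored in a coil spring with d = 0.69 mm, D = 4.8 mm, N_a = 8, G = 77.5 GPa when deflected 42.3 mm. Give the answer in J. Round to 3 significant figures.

2.22 J

k = Gd⁴/(8D³N_a) = (77.5×10³)(0.69⁴)/(8·4.8³·8) = 2.482 N/mm
U = ½kδ² = 0.5 × 2.482 × 42.3² = 2220.5 N·mm = 2.2205 J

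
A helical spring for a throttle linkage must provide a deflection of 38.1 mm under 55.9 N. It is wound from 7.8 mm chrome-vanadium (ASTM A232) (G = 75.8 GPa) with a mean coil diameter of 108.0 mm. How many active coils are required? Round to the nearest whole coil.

19

Required rate k = F/δ = 55.9/38.1 = 1.4672 N/mm
N_a = Gd⁴/(8D³k) = (75.8×10³ × 7.8⁴)/(8 × 108.0³ × 1.4672)
    = 2.80574e+08 / 1.47859e+07 = 18.98 → 19 coils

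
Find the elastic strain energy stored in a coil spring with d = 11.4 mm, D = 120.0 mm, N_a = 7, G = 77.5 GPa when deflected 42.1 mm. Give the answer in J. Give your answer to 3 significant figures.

12.0 J

k = Gd⁴/(8D³N_a) = (77.5×10³)(11.4⁴)/(8·120.0³·7) = 13.527 N/mm
U = ½kδ² = 0.5 × 13.527 × 42.1² = 11987 N·mm = 11.987 J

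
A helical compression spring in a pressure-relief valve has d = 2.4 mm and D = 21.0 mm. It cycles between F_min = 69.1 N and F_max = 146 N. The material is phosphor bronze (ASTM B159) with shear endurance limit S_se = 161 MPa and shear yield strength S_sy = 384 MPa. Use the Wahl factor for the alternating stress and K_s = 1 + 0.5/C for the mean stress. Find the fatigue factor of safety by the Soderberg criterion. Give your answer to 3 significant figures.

0.450

C = D/d = 21.0/2.4 = 8.7500; K_W = (4C−1)/(4C−4)+0.615/C = 1.1671; K_s = 1+0.5/C = 1.0571
F_a = (F_max−F_min)/2 = 38.45 N; F_m = (F_max+F_min)/2 = 107.55 N
τ_a = K_W·8F_aD/(πd³) = 1.1671 × 148.74 = 173.59 MPa
τ_m = K_s·8F_mD/(πd³) = 1.0571 × 416.04 = 439.81 MPa
Soderberg: 1/n_f = τ_a/S_se + τ_m/S_sy = 173.59/161 + 439.81/384 = 1.07818 + 1.14535 = 2.2235
n_f = 1/2.2235 = 0.4497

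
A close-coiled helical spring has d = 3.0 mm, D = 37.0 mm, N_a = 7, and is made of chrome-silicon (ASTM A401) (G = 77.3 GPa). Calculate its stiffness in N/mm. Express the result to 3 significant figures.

2.21 N/mm

k = Gd⁴/(8D³N_a) = (77.3×10³ × 3.0⁴) / (8 × 37.0³ × 7)
  = 6.2613e+06 / 2.83657e+06 = 2.2074 N/mm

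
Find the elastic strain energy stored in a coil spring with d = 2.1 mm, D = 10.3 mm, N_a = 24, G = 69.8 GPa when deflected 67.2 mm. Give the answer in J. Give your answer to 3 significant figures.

14.6 J

k = Gd⁴/(8D³N_a) = (69.8×10³)(2.1⁴)/(8·10.3³·24) = 6.4702 N/mm
U = ½kδ² = 0.5 × 6.4702 × 67.2² = 14609 N·mm = 14.609 J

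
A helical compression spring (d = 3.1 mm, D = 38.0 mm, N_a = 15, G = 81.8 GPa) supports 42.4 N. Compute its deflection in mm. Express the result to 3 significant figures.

k = Gd⁴/(8D³N_a) = (81.8×10³)(3.1⁴)/(8·38.0³·15) = 1.1473 N/mm
δ = F/k = 42.4 / 1.1473 = 36.957 mm

37.0 mm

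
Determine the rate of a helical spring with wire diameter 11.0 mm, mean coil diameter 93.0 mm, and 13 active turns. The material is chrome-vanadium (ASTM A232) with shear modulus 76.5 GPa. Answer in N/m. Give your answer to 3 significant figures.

k = Gd⁴/(8D³N_a) = (76.5×10³ × 11.0⁴) / (8 × 93.0³ × 13)
  = 1.12004e+09 / 8.36531e+07 = 13.389 N/mm = 13389 N/m

13400 N/m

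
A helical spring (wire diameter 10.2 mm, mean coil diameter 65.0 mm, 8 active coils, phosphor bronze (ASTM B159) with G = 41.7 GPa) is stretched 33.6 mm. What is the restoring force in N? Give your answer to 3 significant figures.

k = Gd⁴/(8D³N_a) = (41.7×10³)(10.2⁴)/(8·65.0³·8) = 25.681 N/mm
F = k·δ = 25.681 × 33.6 = 862.89 N

863 N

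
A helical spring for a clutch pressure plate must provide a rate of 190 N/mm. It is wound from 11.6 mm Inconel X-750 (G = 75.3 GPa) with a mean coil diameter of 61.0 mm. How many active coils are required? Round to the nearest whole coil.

4

N_a = Gd⁴/(8D³k) = (75.3×10³ × 11.6⁴)/(8 × 61.0³ × 190)
    = 1.36341e+09 / 3.45011e+08 = 3.952 → 4 coils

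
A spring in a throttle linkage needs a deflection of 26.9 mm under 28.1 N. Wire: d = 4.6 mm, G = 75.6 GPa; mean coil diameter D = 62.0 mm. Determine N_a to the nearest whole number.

17

Required rate k = F/δ = 28.1/26.9 = 1.0446 N/mm
N_a = Gd⁴/(8D³k) = (75.6×10³ × 4.6⁴)/(8 × 62.0³ × 1.0446)
    = 3.38496e+07 / 1.99168e+06 = 17 → 17 coils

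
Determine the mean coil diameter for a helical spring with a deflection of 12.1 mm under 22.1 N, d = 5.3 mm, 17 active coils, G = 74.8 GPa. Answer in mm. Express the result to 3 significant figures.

61.9 mm

Required rate k = F/δ = 22.1/12.1 = 1.8264 N/mm
D = (Gd⁴/(8N_a·k))^(1/3) = (74.8×10³·5.3⁴/(8·17·1.8264))^(1/3)
  = (237607)^(1/3) = 61.9374 mm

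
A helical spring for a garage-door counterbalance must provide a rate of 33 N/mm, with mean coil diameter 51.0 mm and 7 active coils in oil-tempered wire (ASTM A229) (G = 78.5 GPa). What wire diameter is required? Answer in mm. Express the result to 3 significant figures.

d = (8D³N_a·k / G)^(1/4) = (8·51.0³·7·33 / (78.5×10³))^0.25
  = (3122.8)^0.25 = 7.4754 mm

7.48 mm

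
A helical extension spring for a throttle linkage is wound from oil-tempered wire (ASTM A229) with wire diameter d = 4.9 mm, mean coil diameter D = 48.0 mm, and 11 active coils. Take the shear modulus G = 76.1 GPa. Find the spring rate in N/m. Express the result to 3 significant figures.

4510 N/m

k = Gd⁴/(8D³N_a) = (76.1×10³ × 4.9⁴) / (8 × 48.0³ × 11)
  = 4.38701e+07 / 9.7321e+06 = 4.5078 N/mm = 4507.8 N/m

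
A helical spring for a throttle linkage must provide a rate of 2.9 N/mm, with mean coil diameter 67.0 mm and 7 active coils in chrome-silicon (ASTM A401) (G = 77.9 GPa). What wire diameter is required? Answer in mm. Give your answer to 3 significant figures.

d = (8D³N_a·k / G)^(1/4) = (8·67.0³·7·2.9 / (77.9×10³))^0.25
  = (627.01)^0.25 = 5.0040 mm

5.00 mm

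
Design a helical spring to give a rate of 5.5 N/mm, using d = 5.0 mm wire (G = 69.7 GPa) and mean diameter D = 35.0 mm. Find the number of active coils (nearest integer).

23

N_a = Gd⁴/(8D³k) = (69.7×10³ × 5.0⁴)/(8 × 35.0³ × 5.5)
    = 4.35625e+07 / 1.8865e+06 = 23.09 → 23 coils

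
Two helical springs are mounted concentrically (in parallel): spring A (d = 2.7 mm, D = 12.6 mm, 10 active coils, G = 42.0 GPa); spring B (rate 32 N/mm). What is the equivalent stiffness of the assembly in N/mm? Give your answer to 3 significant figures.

45.9 N/mm

k_A = Gd⁴/(8D³N_a) = (42.0×10³)(2.7⁴)/(8·12.6³·10) = 13.948 N/mm
Parallel: k_eq = 13.948 + 32 = 45.948 N/mm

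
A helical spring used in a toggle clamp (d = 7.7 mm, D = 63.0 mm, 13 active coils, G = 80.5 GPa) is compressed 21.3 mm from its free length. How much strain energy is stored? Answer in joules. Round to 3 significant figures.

2.47 J

k = Gd⁴/(8D³N_a) = (80.5×10³)(7.7⁴)/(8·63.0³·13) = 10.882 N/mm
U = ½kδ² = 0.5 × 10.882 × 21.3² = 2468.5 N·mm = 2.4685 J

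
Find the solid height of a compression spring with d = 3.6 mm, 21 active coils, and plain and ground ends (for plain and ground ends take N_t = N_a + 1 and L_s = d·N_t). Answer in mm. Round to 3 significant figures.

plain and ground ends: N_t = N_a + 1 = 21 + 1 = 22
L_s = d·N_t = 3.6 × 22 = 79.2 mm

79.2 mm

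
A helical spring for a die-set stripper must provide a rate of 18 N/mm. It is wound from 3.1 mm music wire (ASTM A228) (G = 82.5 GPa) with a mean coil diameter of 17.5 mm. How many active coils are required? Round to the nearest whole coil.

N_a = Gd⁴/(8D³k) = (82.5×10³ × 3.1⁴)/(8 × 17.5³ × 18)
    = 7.61905e+06 / 771750 = 9.872 → 10 coils

10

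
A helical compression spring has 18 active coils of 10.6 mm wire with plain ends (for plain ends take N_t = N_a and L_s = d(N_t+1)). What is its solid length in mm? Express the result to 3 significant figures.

201 mm

plain ends: N_t = N_a = 18
L_s = d·(N_t+1) = 10.6 × 19 = 201.4 mm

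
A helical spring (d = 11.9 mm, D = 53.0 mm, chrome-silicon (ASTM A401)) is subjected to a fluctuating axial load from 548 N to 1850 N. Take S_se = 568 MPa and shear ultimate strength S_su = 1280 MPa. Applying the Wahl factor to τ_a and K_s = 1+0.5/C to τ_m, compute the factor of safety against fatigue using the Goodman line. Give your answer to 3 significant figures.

C = D/d = 53.0/11.9 = 4.4538; K_W = (4C−1)/(4C−4)+0.615/C = 1.3552; K_s = 1+0.5/C = 1.1123
F_a = (F_max−F_min)/2 = 651 N; F_m = (F_max+F_min)/2 = 1199 N
τ_a = K_W·8F_aD/(πd³) = 1.3552 × 52.138 = 70.66 MPa
τ_m = K_s·8F_mD/(πd³) = 1.1123 × 96.027 = 106.81 MPa
Goodman: 1/n_f = τ_a/S_se + τ_m/S_su = 70.66/568 + 106.81/1280 = 0.12440 + 0.08344 = 0.20784
n_f = 1/0.20784 = 4.811

4.81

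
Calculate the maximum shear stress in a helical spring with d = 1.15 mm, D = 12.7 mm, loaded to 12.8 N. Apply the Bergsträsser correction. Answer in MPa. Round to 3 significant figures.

305 MPa

Spring index C = D/d = 12.7/1.15 = 11.0435
K_B = (4C+2)/(4C−3) = 46.174/41.174 = 1.1214
τ₀ = 8FD/(πd³) = 8·12.8·12.7/(π·1.15³) = 1300.48/4.778 = 272.18 MPa
τ_max = K·τ₀ = 1.1214 × 272.18 = 305.24 MPa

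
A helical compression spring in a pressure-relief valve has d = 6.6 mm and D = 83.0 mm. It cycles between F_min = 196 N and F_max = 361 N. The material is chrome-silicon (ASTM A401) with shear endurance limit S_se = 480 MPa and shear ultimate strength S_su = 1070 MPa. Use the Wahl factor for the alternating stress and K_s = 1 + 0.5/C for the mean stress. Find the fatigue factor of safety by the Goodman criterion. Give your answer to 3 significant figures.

2.94

C = D/d = 83.0/6.6 = 12.5758; K_W = (4C−1)/(4C−4)+0.615/C = 1.1137; K_s = 1+0.5/C = 1.0398
F_a = (F_max−F_min)/2 = 82.5 N; F_m = (F_max+F_min)/2 = 278.5 N
τ_a = K_W·8F_aD/(πd³) = 1.1137 × 60.651 = 67.547 MPa
τ_m = K_s·8F_mD/(πd³) = 1.0398 × 204.74 = 212.88 MPa
Goodman: 1/n_f = τ_a/S_se + τ_m/S_su = 67.547/480 + 212.88/1070 = 0.14072 + 0.19896 = 0.33968
n_f = 1/0.33968 = 2.944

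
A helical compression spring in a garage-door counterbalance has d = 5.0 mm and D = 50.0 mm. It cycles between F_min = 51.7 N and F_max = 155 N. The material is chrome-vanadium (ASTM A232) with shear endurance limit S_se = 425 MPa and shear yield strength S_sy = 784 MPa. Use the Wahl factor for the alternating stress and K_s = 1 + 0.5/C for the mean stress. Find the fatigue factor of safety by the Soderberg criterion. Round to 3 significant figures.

C = D/d = 50.0/5.0 = 10.0000; K_W = (4C−1)/(4C−4)+0.615/C = 1.1448; K_s = 1+0.5/C = 1.0500
F_a = (F_max−F_min)/2 = 51.65 N; F_m = (F_max+F_min)/2 = 103.35 N
τ_a = K_W·8F_aD/(πd³) = 1.1448 × 52.61 = 60.23 MPa
τ_m = K_s·8F_mD/(πd³) = 1.0500 × 105.27 = 110.54 MPa
Soderberg: 1/n_f = τ_a/S_se + τ_m/S_sy = 60.23/425 + 110.54/784 = 0.14172 + 0.14099 = 0.28271
n_f = 1/0.28271 = 3.537

3.54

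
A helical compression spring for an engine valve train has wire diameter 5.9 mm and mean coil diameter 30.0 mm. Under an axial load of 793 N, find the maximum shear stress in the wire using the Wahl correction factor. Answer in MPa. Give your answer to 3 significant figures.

Spring index C = D/d = 30.0/5.9 = 5.0847
K_W = (4C−1)/(4C−4) + 0.615/C = 19.339/16.339 + 0.1210 = 1.3046
τ₀ = 8FD/(πd³) = 8·793·30.0/(π·5.9³) = 190320/645.22 = 294.97 MPa
τ_max = K·τ₀ = 1.3046 × 294.97 = 384.81 MPa

385 MPa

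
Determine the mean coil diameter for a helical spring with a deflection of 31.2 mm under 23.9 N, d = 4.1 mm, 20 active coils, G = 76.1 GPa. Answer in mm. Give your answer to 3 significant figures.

Required rate k = F/δ = 23.9/31.2 = 0.76603 N/mm
D = (Gd⁴/(8N_a·k))^(1/3) = (76.1×10³·4.1⁴/(8·20·0.76603))^(1/3)
  = (175451)^(1/3) = 55.9825 mm

56.0 mm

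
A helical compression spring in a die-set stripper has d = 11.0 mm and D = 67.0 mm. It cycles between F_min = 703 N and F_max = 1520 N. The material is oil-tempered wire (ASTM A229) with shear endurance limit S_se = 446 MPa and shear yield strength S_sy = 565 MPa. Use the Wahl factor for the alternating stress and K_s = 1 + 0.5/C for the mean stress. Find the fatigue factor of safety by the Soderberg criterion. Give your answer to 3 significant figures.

2.38

C = D/d = 67.0/11.0 = 6.0909; K_W = (4C−1)/(4C−4)+0.615/C = 1.2483; K_s = 1+0.5/C = 1.0821
F_a = (F_max−F_min)/2 = 408.5 N; F_m = (F_max+F_min)/2 = 1111.5 N
τ_a = K_W·8F_aD/(πd³) = 1.2483 × 52.364 = 65.365 MPa
τ_m = K_s·8F_mD/(πd³) = 1.0821 × 142.48 = 154.17 MPa
Soderberg: 1/n_f = τ_a/S_se + τ_m/S_sy = 65.365/446 + 154.17/565 = 0.14656 + 0.27287 = 0.41943
n_f = 1/0.41943 = 2.384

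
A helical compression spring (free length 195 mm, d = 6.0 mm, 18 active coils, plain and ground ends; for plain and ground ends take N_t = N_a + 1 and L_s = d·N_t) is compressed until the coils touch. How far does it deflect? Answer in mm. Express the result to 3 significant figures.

81.0 mm

N_t = 19; L_s = 6.0·19 = 114 mm
δ_solid = L₀ − L_s = 195 − 114 = 81 mm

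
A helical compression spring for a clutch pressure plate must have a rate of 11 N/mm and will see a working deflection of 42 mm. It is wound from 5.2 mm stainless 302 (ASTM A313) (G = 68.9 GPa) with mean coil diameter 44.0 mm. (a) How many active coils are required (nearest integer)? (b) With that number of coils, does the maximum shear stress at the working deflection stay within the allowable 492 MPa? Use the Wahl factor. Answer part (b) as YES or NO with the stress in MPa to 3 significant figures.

N_a = Gd⁴/(8D³k) = (68.9×10³)(5.2⁴)/(8·44.0³·11) = 6.72 → N_a = 7
Actual rate k = Gd⁴/(8D³·7) = 10.561 N/mm
Working load F = kδ = 10.561·42 = 443.54 N
C = 44.0/5.2 = 8.4615; K_W = (4C−1)/(4C−4)+0.615/C = 1.1732
τ_max = K_W·8FD/(πd³) = 1.1732·353.44 = 414.66 MPa
τ_max ≤ 492 MPa → acceptable

(a) 7 coils; (b) YES, τ_max = 415 MPa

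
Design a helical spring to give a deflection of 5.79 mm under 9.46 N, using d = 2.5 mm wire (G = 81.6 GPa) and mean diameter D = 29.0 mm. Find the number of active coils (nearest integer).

10

Required rate k = F/δ = 9.46/5.79 = 1.6339 N/mm
N_a = Gd⁴/(8D³k) = (81.6×10³ × 2.5⁴)/(8 × 29.0³ × 1.6339)
    = 3.1875e+06 / 318784 = 9.999 → 10 coils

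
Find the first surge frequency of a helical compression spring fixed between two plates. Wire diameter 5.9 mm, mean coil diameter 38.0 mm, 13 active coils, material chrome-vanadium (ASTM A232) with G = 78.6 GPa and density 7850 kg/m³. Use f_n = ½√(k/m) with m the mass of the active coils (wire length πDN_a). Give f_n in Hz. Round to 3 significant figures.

112 Hz

k = Gd⁴/(8D³N_a) = (78.6×10³)(5.9⁴)/(8·38.0³·13) = 16.69 N/mm = 16690 N/m
Wire length L = πDN_a = π·38.0·13 = 1551.9 mm
m = ρ·(πd²/4)·L = 7850 × 27.34×10⁻⁶ m² × 1.5519 m = 0.33307 kg
f_n = ½√(k/m) = 0.5·√(16690/0.33307) = 0.5·√(50108) = 111.92 Hz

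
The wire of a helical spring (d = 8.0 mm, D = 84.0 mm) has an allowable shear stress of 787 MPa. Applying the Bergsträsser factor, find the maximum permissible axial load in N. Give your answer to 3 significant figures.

1670 N

C = D/d = 84.0/8.0 = 10.5000
K_B = (4C+2)/(4C−3) = 44.000/39.000 = 1.1282
τ_max = K·8FD/(πd³) → F_max = τ_allow·πd³/(8DK)
F_max = 787·π·8.0³/(8·84.0·1.1282) = 1.2659e+06/758.15 = 1669.7 N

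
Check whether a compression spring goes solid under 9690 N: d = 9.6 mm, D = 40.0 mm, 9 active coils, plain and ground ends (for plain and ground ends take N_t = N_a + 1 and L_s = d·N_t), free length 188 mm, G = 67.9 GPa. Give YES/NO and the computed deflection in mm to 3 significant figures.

NO, δ = 77.4 mm

k = Gd⁴/(8D³N_a) = (67.9×10³)(9.6⁴)/(8·40.0³·9) = 125.15 N/mm
N_t = 10; L_s = 9.6·10 = 96 mm; δ_solid = L₀ − L_s = 188 − 96 = 92 mm
δ = F/k = 9690/125.15 = 77.425 mm
δ < δ_solid → spring does not go solid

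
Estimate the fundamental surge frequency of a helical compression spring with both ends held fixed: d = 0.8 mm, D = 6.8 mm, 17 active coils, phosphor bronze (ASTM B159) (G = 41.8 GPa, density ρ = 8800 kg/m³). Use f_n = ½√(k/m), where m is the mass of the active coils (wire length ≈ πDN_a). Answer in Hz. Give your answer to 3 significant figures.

k = Gd⁴/(8D³N_a) = (41.8×10³)(0.8⁴)/(8·6.8³·17) = 0.40038 N/mm = 400.38 N/m
Wire length L = πDN_a = π·6.8·17 = 363.17 mm
m = ρ·(πd²/4)·L = 8800 × 0.50265×10⁻⁶ m² × 0.36317 m = 0.0016064 kg
f_n = ½√(k/m) = 0.5·√(400.38/0.0016064) = 0.5·√(2.4924e+05) = 249.62 Hz

250 Hz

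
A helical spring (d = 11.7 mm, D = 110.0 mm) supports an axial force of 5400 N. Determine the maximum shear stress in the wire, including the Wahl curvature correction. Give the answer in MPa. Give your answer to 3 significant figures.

1090 MPa

Spring index C = D/d = 110.0/11.7 = 9.4017
K_W = (4C−1)/(4C−4) + 0.615/C = 36.607/33.607 + 0.0654 = 1.1547
τ₀ = 8FD/(πd³) = 8·5400·110.0/(π·11.7³) = 4.752e+06/5031.6 = 944.43 MPa
τ_max = K·τ₀ = 1.1547 × 944.43 = 1090.5 MPa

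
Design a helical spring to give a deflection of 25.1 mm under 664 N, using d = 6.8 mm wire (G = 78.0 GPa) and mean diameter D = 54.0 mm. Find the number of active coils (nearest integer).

5

Required rate k = F/δ = 664/25.1 = 26.454 N/mm
N_a = Gd⁴/(8D³k) = (78.0×10³ × 6.8⁴)/(8 × 54.0³ × 26.454)
    = 1.66775e+08 / 3.33247e+07 = 5.005 → 5 coils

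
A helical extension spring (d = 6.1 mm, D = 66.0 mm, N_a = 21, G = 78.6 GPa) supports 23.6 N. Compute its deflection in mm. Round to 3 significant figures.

k = Gd⁴/(8D³N_a) = (78.6×10³)(6.1⁴)/(8·66.0³·21) = 2.2532 N/mm
δ = F/k = 23.6 / 2.2532 = 10.474 mm

10.5 mm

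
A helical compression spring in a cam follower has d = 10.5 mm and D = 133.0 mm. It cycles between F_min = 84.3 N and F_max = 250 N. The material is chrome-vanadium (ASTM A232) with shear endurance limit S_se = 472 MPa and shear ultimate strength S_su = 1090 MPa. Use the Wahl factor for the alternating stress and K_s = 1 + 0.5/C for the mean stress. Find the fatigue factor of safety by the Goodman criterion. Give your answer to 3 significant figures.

C = D/d = 133.0/10.5 = 12.6667; K_W = (4C−1)/(4C−4)+0.615/C = 1.1128; K_s = 1+0.5/C = 1.0395
F_a = (F_max−F_min)/2 = 82.85 N; F_m = (F_max+F_min)/2 = 167.15 N
τ_a = K_W·8F_aD/(πd³) = 1.1128 × 24.239 = 26.974 MPa
τ_m = K_s·8F_mD/(πd³) = 1.0395 × 48.902 = 50.833 MPa
Goodman: 1/n_f = τ_a/S_se + τ_m/S_su = 26.974/472 + 50.833/1090 = 0.05715 + 0.04664 = 0.10378
n_f = 1/0.10378 = 9.635

9.64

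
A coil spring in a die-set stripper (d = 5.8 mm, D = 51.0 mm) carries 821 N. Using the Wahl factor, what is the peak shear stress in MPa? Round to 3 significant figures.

Spring index C = D/d = 51.0/5.8 = 8.7931
K_W = (4C−1)/(4C−4) + 0.615/C = 34.172/31.172 + 0.0699 = 1.1662
τ₀ = 8FD/(πd³) = 8·821·51.0/(π·5.8³) = 334968/612.96 = 546.47 MPa
τ_max = K·τ₀ = 1.1662 × 546.47 = 637.29 MPa

637 MPa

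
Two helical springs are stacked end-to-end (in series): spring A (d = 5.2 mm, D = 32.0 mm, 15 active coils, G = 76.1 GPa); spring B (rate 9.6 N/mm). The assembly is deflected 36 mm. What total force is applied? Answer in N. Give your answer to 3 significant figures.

k_A = Gd⁴/(8D³N_a) = (76.1×10³)(5.2⁴)/(8·32.0³·15) = 14.15 N/mm
Series: 1/k_eq = 1/14.15 + 1/9.6 = 0.17484; k_eq = 5.7196 N/mm
F = k_eq·δ = 5.7196·36 = 205.91 N

206 N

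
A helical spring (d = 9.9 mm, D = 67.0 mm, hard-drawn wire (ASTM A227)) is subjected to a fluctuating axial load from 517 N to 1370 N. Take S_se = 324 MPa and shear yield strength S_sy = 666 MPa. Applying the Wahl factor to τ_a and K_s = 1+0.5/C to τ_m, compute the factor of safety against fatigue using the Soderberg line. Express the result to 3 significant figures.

C = D/d = 67.0/9.9 = 6.7677; K_W = (4C−1)/(4C−4)+0.615/C = 1.2209; K_s = 1+0.5/C = 1.0739
F_a = (F_max−F_min)/2 = 426.5 N; F_m = (F_max+F_min)/2 = 943.5 N
τ_a = K_W·8F_aD/(πd³) = 1.2209 × 74.994 = 91.561 MPa
τ_m = K_s·8F_mD/(πd³) = 1.0739 × 165.9 = 178.16 MPa
Soderberg: 1/n_f = τ_a/S_se + τ_m/S_sy = 91.561/324 + 178.16/666 = 0.28260 + 0.26751 = 0.5501
n_f = 1/0.5501 = 1.818

1.82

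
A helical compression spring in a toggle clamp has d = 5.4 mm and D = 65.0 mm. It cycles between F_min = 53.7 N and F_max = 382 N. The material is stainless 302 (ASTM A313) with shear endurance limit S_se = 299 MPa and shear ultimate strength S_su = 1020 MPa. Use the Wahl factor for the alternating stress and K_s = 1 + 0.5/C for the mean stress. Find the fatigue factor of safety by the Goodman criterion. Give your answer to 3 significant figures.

C = D/d = 65.0/5.4 = 12.0370; K_W = (4C−1)/(4C−4)+0.615/C = 1.1190; K_s = 1+0.5/C = 1.0415
F_a = (F_max−F_min)/2 = 164.15 N; F_m = (F_max+F_min)/2 = 217.85 N
τ_a = K_W·8F_aD/(πd³) = 1.1190 × 172.55 = 193.09 MPa
τ_m = K_s·8F_mD/(πd³) = 1.0415 × 229 = 238.51 MPa
Goodman: 1/n_f = τ_a/S_se + τ_m/S_su = 193.09/299 + 238.51/1020 = 0.64579 + 0.23383 = 0.87962
n_f = 1/0.87962 = 1.137

1.14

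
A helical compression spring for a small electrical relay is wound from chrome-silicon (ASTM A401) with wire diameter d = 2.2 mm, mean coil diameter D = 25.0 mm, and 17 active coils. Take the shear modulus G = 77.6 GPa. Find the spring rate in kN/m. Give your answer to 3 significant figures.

0.855 kN/m

k = Gd⁴/(8D³N_a) = (77.6×10³ × 2.2⁴) / (8 × 25.0³ × 17)
  = 1.81783e+06 / 2.125e+06 = 0.85545 N/mm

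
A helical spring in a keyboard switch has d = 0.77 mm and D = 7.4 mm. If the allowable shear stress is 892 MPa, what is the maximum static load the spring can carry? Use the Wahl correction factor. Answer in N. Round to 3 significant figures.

18.8 N

C = D/d = 7.4/0.77 = 9.6104
K_W = (4C−1)/(4C−4) + 0.615/C = 37.442/34.442 + 0.0640 = 1.1511
τ_max = K·8FD/(πd³) → F_max = τ_allow·πd³/(8DK)
F_max = 892·π·0.77³/(8·7.4·1.1511) = 1279.3/68.145 = 18.774 N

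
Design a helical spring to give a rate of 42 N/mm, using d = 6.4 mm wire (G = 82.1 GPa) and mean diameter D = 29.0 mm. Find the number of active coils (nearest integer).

N_a = Gd⁴/(8D³k) = (82.1×10³ × 6.4⁴)/(8 × 29.0³ × 42)
    = 1.37741e+08 / 8.1947e+06 = 16.81 → 17 coils

17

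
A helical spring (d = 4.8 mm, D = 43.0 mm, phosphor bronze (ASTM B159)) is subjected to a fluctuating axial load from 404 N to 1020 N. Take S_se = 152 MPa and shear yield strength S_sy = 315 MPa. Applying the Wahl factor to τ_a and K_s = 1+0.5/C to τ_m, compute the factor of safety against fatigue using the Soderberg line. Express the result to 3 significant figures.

C = D/d = 43.0/4.8 = 8.9583; K_W = (4C−1)/(4C−4)+0.615/C = 1.1629; K_s = 1+0.5/C = 1.0558
F_a = (F_max−F_min)/2 = 308 N; F_m = (F_max+F_min)/2 = 712 N
τ_a = K_W·8F_aD/(πd³) = 1.1629 × 304.95 = 354.63 MPa
τ_m = K_s·8F_mD/(πd³) = 1.0558 × 704.96 = 744.31 MPa
Soderberg: 1/n_f = τ_a/S_se + τ_m/S_sy = 354.63/152 + 744.31/315 = 2.33309 + 2.36288 = 4.696
n_f = 1/4.696 = 0.2129

0.213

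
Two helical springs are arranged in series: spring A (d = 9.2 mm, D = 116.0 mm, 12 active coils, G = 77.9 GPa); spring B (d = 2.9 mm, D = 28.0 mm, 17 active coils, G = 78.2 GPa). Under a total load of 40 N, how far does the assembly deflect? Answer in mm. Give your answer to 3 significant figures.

32.3 mm

k_A = Gd⁴/(8D³N_a) = (77.9×10³)(9.2⁴)/(8·116.0³·12) = 3.7243 N/mm
k_B = Gd⁴/(8D³N_a) = (78.2×10³)(2.9⁴)/(8·28.0³·17) = 1.8526 N/mm
Series: 1/k_eq = 1/3.7243 + 1/1.8526 = 0.80828; k_eq = 1.2372 N/mm
δ = F/k_eq = 40/1.2372 = 32.331 mm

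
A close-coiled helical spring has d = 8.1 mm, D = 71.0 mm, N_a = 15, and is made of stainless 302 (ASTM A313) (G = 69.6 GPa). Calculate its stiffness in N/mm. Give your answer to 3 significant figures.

k = Gd⁴/(8D³N_a) = (69.6×10³ × 8.1⁴) / (8 × 71.0³ × 15)
  = 2.99605e+08 / 4.29493e+07 = 6.9758 N/mm

6.98 N/mm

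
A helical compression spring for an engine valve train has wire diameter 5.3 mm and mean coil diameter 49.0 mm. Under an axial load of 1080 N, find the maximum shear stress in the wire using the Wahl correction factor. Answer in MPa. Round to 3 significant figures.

Spring index C = D/d = 49.0/5.3 = 9.2453
K_W = (4C−1)/(4C−4) + 0.615/C = 35.981/32.981 + 0.0665 = 1.1575
τ₀ = 8FD/(πd³) = 8·1080·49.0/(π·5.3³) = 423360/467.71 = 905.17 MPa
τ_max = K·τ₀ = 1.1575 × 905.17 = 1047.7 MPa

1050 MPa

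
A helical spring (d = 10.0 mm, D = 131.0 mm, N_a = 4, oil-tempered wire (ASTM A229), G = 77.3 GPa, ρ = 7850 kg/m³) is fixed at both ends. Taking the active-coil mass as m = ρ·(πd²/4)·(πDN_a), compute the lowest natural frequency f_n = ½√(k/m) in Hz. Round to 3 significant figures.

k = Gd⁴/(8D³N_a) = (77.3×10³)(10.0⁴)/(8·131.0³·4) = 10.745 N/mm = 10745 N/m
Wire length L = πDN_a = π·131.0·4 = 1646.2 mm
m = ρ·(πd²/4)·L = 7850 × 78.54×10⁻⁶ m² × 1.6462 m = 1.0149 kg
f_n = ½√(k/m) = 0.5·√(10745/1.0149) = 0.5·√(10587) = 51.447 Hz

51.4 Hz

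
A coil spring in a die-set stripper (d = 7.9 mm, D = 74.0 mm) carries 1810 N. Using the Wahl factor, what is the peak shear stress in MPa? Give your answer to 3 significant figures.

799 MPa

Spring index C = D/d = 74.0/7.9 = 9.3671
K_W = (4C−1)/(4C−4) + 0.615/C = 36.468/33.468 + 0.0657 = 1.1553
τ₀ = 8FD/(πd³) = 8·1810·74.0/(π·7.9³) = 1.07152e+06/1548.9 = 691.78 MPa
τ_max = K·τ₀ = 1.1553 × 691.78 = 799.21 MPa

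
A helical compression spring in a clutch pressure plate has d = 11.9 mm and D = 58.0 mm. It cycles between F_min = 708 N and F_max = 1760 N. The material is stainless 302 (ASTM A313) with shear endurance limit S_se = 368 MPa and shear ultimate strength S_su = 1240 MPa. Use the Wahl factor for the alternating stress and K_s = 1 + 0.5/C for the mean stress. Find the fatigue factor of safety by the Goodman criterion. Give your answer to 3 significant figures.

C = D/d = 58.0/11.9 = 4.8739; K_W = (4C−1)/(4C−4)+0.615/C = 1.3198; K_s = 1+0.5/C = 1.1026
F_a = (F_max−F_min)/2 = 526 N; F_m = (F_max+F_min)/2 = 1234 N
τ_a = K_W·8F_aD/(πd³) = 1.3198 × 46.101 = 60.844 MPa
τ_m = K_s·8F_mD/(πd³) = 1.1026 × 108.15 = 119.25 MPa
Goodman: 1/n_f = τ_a/S_se + τ_m/S_su = 60.844/368 + 119.25/1240 = 0.16534 + 0.09617 = 0.2615
n_f = 1/0.2615 = 3.824

3.82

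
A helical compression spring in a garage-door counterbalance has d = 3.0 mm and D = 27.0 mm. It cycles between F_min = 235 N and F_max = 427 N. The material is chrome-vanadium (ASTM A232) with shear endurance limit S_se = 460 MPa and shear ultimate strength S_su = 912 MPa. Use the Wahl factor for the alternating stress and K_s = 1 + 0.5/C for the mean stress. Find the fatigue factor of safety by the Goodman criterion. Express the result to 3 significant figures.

C = D/d = 27.0/3.0 = 9.0000; K_W = (4C−1)/(4C−4)+0.615/C = 1.1621; K_s = 1+0.5/C = 1.0556
F_a = (F_max−F_min)/2 = 96 N; F_m = (F_max+F_min)/2 = 331 N
τ_a = K_W·8F_aD/(πd³) = 1.1621 × 244.46 = 284.09 MPa
τ_m = K_s·8F_mD/(πd³) = 1.0556 × 842.88 = 889.71 MPa
Goodman: 1/n_f = τ_a/S_se + τ_m/S_su = 284.09/460 + 889.71/912 = 0.61758 + 0.97556 = 1.5931
n_f = 1/1.5931 = 0.6277

0.628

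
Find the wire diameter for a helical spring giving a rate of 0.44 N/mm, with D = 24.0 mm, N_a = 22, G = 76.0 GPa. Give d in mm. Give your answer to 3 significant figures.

d = (8D³N_a·k / G)^(1/4) = (8·24.0³·22·0.44 / (76.0×10³))^0.25
  = (14.086)^0.25 = 1.9373 mm

1.94 mm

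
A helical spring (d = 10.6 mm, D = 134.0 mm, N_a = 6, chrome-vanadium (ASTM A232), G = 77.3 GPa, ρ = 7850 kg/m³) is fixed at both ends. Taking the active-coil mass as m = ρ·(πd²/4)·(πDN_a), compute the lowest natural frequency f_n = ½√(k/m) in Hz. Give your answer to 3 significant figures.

k = Gd⁴/(8D³N_a) = (77.3×10³)(10.6⁴)/(8·134.0³·6) = 8.4498 N/mm = 8449.8 N/m
Wire length L = πDN_a = π·134.0·6 = 2525.8 mm
m = ρ·(πd²/4)·L = 7850 × 88.247×10⁻⁶ m² × 2.5258 m = 1.7498 kg
f_n = ½√(k/m) = 0.5·√(8449.8/1.7498) = 0.5·√(4829.1) = 34.746 Hz

34.7 Hz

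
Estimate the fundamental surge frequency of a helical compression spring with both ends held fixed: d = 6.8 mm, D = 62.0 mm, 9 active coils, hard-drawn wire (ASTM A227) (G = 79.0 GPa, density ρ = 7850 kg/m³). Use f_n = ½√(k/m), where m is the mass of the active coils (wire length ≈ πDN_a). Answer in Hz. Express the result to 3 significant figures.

70.2 Hz

k = Gd⁴/(8D³N_a) = (79.0×10³)(6.8⁴)/(8·62.0³·9) = 9.8436 N/mm = 9843.6 N/m
Wire length L = πDN_a = π·62.0·9 = 1753 mm
m = ρ·(πd²/4)·L = 7850 × 36.317×10⁻⁶ m² × 1.753 m = 0.49976 kg
f_n = ½√(k/m) = 0.5·√(9843.6/0.49976) = 0.5·√(19697) = 70.172 Hz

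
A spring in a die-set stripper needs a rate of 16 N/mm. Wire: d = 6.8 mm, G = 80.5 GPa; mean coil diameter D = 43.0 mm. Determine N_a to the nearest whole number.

17

N_a = Gd⁴/(8D³k) = (80.5×10³ × 6.8⁴)/(8 × 43.0³ × 16)
    = 1.7212e+08 / 1.01769e+07 = 16.91 → 17 coils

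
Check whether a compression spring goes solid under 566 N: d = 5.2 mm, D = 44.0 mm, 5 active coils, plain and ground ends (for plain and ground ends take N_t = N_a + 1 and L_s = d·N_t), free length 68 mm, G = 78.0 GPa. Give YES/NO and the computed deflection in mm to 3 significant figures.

NO, δ = 33.8 mm

k = Gd⁴/(8D³N_a) = (78.0×10³)(5.2⁴)/(8·44.0³·5) = 16.737 N/mm
N_t = 6; L_s = 5.2·6 = 31.2 mm; δ_solid = L₀ − L_s = 68 − 31.2 = 36.8 mm
δ = F/k = 566/16.737 = 33.816 mm
δ < δ_solid → spring does not go solid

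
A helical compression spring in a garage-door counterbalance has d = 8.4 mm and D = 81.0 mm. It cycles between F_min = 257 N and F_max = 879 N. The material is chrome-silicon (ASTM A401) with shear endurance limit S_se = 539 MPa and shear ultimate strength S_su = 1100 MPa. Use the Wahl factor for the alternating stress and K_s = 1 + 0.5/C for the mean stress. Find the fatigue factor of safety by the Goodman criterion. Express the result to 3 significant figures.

C = D/d = 81.0/8.4 = 9.6429; K_W = (4C−1)/(4C−4)+0.615/C = 1.1506; K_s = 1+0.5/C = 1.0519
F_a = (F_max−F_min)/2 = 311 N; F_m = (F_max+F_min)/2 = 568 N
τ_a = K_W·8F_aD/(πd³) = 1.1506 × 108.23 = 124.52 MPa
τ_m = K_s·8F_mD/(πd³) = 1.0519 × 197.67 = 207.92 MPa
Goodman: 1/n_f = τ_a/S_se + τ_m/S_su = 124.52/539 + 207.92/1100 = 0.23103 + 0.18902 = 0.42004
n_f = 1/0.42004 = 2.381

2.38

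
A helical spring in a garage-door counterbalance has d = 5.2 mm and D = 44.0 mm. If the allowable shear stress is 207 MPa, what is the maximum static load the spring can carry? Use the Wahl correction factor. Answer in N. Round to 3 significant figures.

C = D/d = 44.0/5.2 = 8.4615
K_W = (4C−1)/(4C−4) + 0.615/C = 32.846/29.846 + 0.0727 = 1.1732
τ_max = K·8FD/(πd³) → F_max = τ_allow·πd³/(8DK)
F_max = 207·π·5.2³/(8·44.0·1.1732) = 91439/412.97 = 221.42 N

221 N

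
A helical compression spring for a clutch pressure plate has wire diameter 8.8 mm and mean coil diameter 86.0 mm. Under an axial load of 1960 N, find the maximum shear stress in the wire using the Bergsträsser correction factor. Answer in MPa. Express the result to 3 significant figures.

717 MPa

Spring index C = D/d = 86.0/8.8 = 9.7727
K_B = (4C+2)/(4C−3) = 41.091/36.091 = 1.1385
τ₀ = 8FD/(πd³) = 8·1960·86.0/(π·8.8³) = 1.34848e+06/2140.9 = 629.86 MPa
τ_max = K·τ₀ = 1.1385 × 629.86 = 717.12 MPa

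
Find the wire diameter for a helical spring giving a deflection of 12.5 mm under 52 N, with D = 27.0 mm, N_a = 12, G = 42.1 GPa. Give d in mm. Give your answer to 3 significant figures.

3.70 mm

Required rate k = F/δ = 52/12.5 = 4.16 N/mm
d = (8D³N_a·k / G)^(1/4) = (8·27.0³·12·4.16 / (42.1×10³))^0.25
  = (186.71)^0.25 = 3.6965 mm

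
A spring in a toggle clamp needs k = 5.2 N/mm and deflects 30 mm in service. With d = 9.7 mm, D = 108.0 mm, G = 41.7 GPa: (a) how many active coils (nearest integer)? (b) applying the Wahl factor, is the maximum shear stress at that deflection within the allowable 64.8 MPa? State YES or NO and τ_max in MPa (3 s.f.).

N_a = Gd⁴/(8D³k) = (41.7×10³)(9.7⁴)/(8·108.0³·5.2) = 7.045 → N_a = 7
Actual rate k = Gd⁴/(8D³·7) = 5.2332 N/mm
Working load F = kδ = 5.2332·30 = 156.99 N
C = 108.0/9.7 = 11.1340; K_W = (4C−1)/(4C−4)+0.615/C = 1.1292
τ_max = K_W·8FD/(πd³) = 1.1292·47.308 = 53.422 MPa
τ_max ≤ 64.8 MPa → acceptable

(a) 7 coils; (b) YES, τ_max = 53.4 MPa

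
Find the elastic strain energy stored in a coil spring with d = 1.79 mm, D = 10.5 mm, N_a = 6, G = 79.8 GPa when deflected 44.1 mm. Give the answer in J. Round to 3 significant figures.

k = Gd⁴/(8D³N_a) = (79.8×10³)(1.79⁴)/(8·10.5³·6) = 14.744 N/mm
U = ½kδ² = 0.5 × 14.744 × 44.1² = 14337 N·mm = 14.337 J

14.3 J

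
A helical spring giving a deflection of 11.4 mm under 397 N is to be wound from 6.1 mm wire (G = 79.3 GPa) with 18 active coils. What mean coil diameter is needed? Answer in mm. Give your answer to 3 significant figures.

Required rate k = F/δ = 397/11.4 = 34.825 N/mm
D = (Gd⁴/(8N_a·k))^(1/3) = (79.3×10³·6.1⁴/(8·18·34.825))^(1/3)
  = (21895)^(1/3) = 27.9757 mm

28.0 mm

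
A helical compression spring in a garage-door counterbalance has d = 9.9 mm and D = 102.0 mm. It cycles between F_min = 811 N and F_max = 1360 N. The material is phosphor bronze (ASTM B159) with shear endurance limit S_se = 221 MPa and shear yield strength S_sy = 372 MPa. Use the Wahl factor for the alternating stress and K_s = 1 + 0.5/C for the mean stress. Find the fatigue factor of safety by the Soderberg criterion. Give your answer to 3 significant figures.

0.835

C = D/d = 102.0/9.9 = 10.3030; K_W = (4C−1)/(4C−4)+0.615/C = 1.1403; K_s = 1+0.5/C = 1.0485
F_a = (F_max−F_min)/2 = 274.5 N; F_m = (F_max+F_min)/2 = 1085.5 N
τ_a = K_W·8F_aD/(πd³) = 1.1403 × 73.481 = 83.792 MPa
τ_m = K_s·8F_mD/(πd³) = 1.0485 × 290.58 = 304.68 MPa
Soderberg: 1/n_f = τ_a/S_se + τ_m/S_sy = 83.792/221 + 304.68/372 = 0.37915 + 0.81903 = 1.1982
n_f = 1/1.1982 = 0.8346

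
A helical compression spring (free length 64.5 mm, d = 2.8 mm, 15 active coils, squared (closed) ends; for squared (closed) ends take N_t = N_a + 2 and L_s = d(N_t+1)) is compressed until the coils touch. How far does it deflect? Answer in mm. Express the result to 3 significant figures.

N_t = 17; L_s = 2.8·18 = 50.4 mm
δ_solid = L₀ − L_s = 64.5 − 50.4 = 14.1 mm

14.1 mm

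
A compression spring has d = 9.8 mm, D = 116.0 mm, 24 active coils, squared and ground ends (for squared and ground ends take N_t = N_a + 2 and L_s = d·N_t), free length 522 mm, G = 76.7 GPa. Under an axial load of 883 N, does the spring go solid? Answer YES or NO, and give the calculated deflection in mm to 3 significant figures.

k = Gd⁴/(8D³N_a) = (76.7×10³)(9.8⁴)/(8·116.0³·24) = 2.3606 N/mm
N_t = 26; L_s = 9.8·26 = 254.8 mm; δ_solid = L₀ − L_s = 522 − 254.8 = 267.2 mm
δ = F/k = 883/2.3606 = 374.06 mm
δ ≥ δ_solid → spring goes solid

YES, δ = 374 mm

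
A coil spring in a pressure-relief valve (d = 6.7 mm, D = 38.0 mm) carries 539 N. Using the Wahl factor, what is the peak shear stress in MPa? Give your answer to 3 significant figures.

Spring index C = D/d = 38.0/6.7 = 5.6716
K_W = (4C−1)/(4C−4) + 0.615/C = 21.687/18.687 + 0.1084 = 1.2690
τ₀ = 8FD/(πd³) = 8·539·38.0/(π·6.7³) = 163856/944.87 = 173.42 MPa
τ_max = K·τ₀ = 1.2690 × 173.42 = 220.06 MPa

220 MPa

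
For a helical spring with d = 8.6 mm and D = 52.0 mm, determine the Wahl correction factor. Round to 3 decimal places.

1.250

C = D/d = 52.0/8.6 = 6.0465
K_W = (4C−1)/(4C−4) + 0.615/C = 23.186/20.186 + 0.1017 = 1.2503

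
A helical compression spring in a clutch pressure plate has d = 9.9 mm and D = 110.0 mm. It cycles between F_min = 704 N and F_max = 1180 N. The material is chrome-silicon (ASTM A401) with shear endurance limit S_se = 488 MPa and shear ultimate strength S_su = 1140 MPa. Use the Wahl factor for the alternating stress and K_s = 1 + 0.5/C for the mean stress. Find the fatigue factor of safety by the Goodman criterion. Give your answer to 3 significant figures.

2.45

C = D/d = 110.0/9.9 = 11.1111; K_W = (4C−1)/(4C−4)+0.615/C = 1.1295; K_s = 1+0.5/C = 1.0450
F_a = (F_max−F_min)/2 = 238 N; F_m = (F_max+F_min)/2 = 942 N
τ_a = K_W·8F_aD/(πd³) = 1.1295 × 68.708 = 77.607 MPa
τ_m = K_s·8F_mD/(πd³) = 1.0450 × 271.94 = 284.18 MPa
Goodman: 1/n_f = τ_a/S_se + τ_m/S_su = 77.607/488 + 284.18/1140 = 0.15903 + 0.24928 = 0.40831
n_f = 1/0.40831 = 2.449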